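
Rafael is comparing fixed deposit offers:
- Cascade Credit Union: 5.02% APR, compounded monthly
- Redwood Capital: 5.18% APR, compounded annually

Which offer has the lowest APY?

Cascade Credit Union

Cascade Credit Union: (1 + 0.0502/12)^12 − 1 = 5.137%
Redwood Capital: compounded annually, EAR = 5.180%
The lowest effective annual rate is Cascade Credit Union at 5.137%.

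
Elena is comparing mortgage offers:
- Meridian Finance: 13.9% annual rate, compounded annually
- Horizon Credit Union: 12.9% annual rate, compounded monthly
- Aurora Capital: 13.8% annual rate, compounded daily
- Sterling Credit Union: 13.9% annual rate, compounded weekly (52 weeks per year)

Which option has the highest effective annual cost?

Meridian Finance: compounded annually, EAR = 13.900%
Horizon Credit Union: (1 + 0.129/12)^12 − 1 = 13.691%
Aurora Capital: (1 + 0.138/365)^365 − 1 = 14.795%
Sterling Credit Union: (1 + 0.139/52)^52 − 1 = 14.891%
The highest effective annual rate is Sterling Credit Union at 14.891%.

Sterling Credit Union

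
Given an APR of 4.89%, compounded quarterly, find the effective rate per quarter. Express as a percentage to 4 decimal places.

With a nominal annual rate compounded quarterly, the periodic rate is the nominal rate divided by 4.
i = 0.0489 / 4 = 0.0122250 = 1.2225%.

1.2225%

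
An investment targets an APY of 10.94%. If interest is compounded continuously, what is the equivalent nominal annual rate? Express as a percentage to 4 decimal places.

Continuous: nominal r satisfies e^r − 1 = 0.1094.
r = ln(1 + 0.1094) = ln(1.1094) = 0.103819 = 10.3819%.

10.3819%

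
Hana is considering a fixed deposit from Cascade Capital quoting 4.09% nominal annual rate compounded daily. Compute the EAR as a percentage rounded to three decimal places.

4.175%

EAR = (1 + 0.0409/365)^365 − 1.
= (1 + 0.000112)^365 − 1 = 1.041746 − 1 = 4.175%.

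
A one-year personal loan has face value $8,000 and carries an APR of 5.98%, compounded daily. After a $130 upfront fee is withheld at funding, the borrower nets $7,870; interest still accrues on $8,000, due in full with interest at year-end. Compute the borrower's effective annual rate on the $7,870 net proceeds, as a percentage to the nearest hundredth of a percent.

7.92%

Amount owed after one year: 8,000 × (1 + 0.0598/365)^365 = 8,000 × 1.061619 = $8,492.95.
Effective rate on net proceeds: 8,492.95 / 7,870 − 1 = 0.079155 = 7.92%.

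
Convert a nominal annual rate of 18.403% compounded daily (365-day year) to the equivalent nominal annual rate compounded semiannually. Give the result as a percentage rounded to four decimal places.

19.2712%

EAR = (1 + 0.18403/365)^365 − 1 = 0.201996.
Solve (1 + r/2)^2 = 1.201996: r/2 = 1.201996^(1/2) − 1 = 0.096356, so r = 0.192712 = 19.2712%.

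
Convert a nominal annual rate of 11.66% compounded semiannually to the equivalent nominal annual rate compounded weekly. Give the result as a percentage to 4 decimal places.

11.3451%

EAR = (1 + 0.1166/2)^2 − 1 = 0.119999.
Solve (1 + r/52)^52 = 1.119999: r/52 = 1.119999^(1/52) − 1 = 0.002182, so r = 0.113451 = 11.3451%.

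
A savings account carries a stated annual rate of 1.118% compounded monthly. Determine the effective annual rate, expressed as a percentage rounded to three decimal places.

1.124%

EAR = (1 + 0.01118/12)^12 − 1.
= (1 + 0.000932)^12 − 1 = 1.011237 − 1 = 1.124%.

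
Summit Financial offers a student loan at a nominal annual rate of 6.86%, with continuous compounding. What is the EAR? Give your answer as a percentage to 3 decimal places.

With continuous compounding, EAR = e^0.0686 − 1.
e^0.0686 = 1.071008, so EAR = 0.071008 = 7.101%.

7.101%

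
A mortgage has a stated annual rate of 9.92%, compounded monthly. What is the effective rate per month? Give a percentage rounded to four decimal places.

0.8267%

With a nominal annual rate compounded monthly, the periodic rate is the nominal rate divided by 12.
i = 0.0992 / 12 = 0.0082667 = 0.8267%.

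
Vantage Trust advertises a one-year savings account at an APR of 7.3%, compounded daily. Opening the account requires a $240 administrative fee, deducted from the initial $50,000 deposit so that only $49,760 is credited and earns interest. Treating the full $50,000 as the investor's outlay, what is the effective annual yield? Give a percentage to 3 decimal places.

7.056%

Value after one year: 49,760 × (1 + 0.073/365)^365 = 49,760 × 1.075723 = $53,527.96.
Effective yield on the $50,000 outlay: 53,527.96 / 50,000 − 1 = 0.070559 = 7.056%.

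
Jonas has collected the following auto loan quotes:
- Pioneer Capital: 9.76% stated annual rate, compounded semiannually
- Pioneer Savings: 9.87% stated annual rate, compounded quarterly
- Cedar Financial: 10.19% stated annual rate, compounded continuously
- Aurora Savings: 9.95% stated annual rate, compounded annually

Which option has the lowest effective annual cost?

Pioneer Capital: (1 + 0.0976/2)^2 − 1 = 9.998%
Pioneer Savings: (1 + 0.0987/4)^4 − 1 = 10.241%
Cedar Financial: e^0.1019 − 1 = 10.727%
Aurora Savings: compounded annually, EAR = 9.950%
The lowest effective annual rate is Aurora Savings at 9.950%.

Aurora Savings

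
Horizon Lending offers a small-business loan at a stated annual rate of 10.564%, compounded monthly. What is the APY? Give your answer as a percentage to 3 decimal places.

EAR = (1 + 0.10564/12)^12 − 1.
= (1 + 0.008803)^12 − 1 = 1.110908 − 1 = 11.091%.

11.091%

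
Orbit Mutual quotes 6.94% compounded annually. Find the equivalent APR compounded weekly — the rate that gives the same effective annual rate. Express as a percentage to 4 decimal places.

Compounded annually, EAR = nominal = 0.069400.
Solve (1 + r/52)^52 = 1.069400: r/52 = 1.069400^(1/52) − 1 = 0.001291, so r = 0.067141 = 6.7141%.

6.7141%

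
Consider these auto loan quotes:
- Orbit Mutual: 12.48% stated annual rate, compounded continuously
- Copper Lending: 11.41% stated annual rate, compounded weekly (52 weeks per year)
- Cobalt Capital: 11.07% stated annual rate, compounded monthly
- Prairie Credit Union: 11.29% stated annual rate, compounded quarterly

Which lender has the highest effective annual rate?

Orbit Mutual: e^0.1248 − 1 = 13.292%
Copper Lending: (1 + 0.1141/52)^52 − 1 = 12.072%
Cobalt Capital: (1 + 0.1107/12)^12 − 1 = 11.649%
Prairie Credit Union: (1 + 0.1129/4)^4 − 1 = 11.777%
The highest effective annual rate is Orbit Mutual at 13.292%.

Orbit Mutual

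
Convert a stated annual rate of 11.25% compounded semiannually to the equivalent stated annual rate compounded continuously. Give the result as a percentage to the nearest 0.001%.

EAR = (1 + 0.1125/2)^2 − 1 = 0.115664.
Equivalent continuous rate: r = ln(1 + 0.115664) = 0.109450 = 10.945%.

10.945%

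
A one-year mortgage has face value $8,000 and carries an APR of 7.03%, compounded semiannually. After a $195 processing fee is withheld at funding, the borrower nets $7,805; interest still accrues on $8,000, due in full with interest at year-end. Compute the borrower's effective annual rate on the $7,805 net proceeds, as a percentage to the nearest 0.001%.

9.831%

Amount owed after one year: 8,000 × (1 + 0.0703/2)^2 = 8,000 × 1.071536 = $8,572.28.
Effective rate on net proceeds: 8,572.28 / 7,805 − 1 = 0.098307 = 9.831%.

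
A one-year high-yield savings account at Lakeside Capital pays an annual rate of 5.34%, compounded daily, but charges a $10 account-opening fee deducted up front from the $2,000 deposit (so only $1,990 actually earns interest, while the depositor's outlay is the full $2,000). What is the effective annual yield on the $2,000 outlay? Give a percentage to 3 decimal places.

4.957%

Value after one year: 1,990 × (1 + 0.0534/365)^365 = 1,990 × 1.054847 = $2,099.15.
Effective yield on the $2,000 outlay: 2,099.15 / 2,000 − 1 = 0.049573 = 4.957%.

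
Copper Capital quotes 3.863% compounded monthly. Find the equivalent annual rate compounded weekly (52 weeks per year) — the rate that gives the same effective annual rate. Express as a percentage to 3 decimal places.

3.858%

EAR = (1 + 0.03863/12)^12 − 1 = 0.039321.
Solve (1 + r/52)^52 = 1.039321: r/52 = 1.039321^(1/52) − 1 = 0.000742, so r = 0.038582 = 3.858%.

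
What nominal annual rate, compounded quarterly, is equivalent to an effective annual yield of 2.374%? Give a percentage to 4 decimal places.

2.3532%

(1 + r/4)^4 − 1 = 0.02374, so 1 + r/4 = 1.02374^(1/4).
r/4 = 0.005883, so r = 0.023532 = 2.3532%.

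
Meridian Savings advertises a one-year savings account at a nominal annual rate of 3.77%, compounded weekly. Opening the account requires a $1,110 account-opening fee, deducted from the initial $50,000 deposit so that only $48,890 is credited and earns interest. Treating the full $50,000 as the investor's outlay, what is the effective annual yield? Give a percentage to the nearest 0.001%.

Value after one year: 48,890 × (1 + 0.0377/52)^52 = 48,890 × 1.038405 = $50,767.64.
Effective yield on the $50,000 outlay: 50,767.64 / 50,000 − 1 = 0.015353 = 1.535%.

1.535%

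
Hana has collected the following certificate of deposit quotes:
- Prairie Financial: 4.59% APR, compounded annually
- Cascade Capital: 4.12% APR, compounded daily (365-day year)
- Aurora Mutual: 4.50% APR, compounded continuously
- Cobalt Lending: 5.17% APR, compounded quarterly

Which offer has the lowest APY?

Cascade Capital

Prairie Financial: compounded annually, EAR = 4.590%
Cascade Capital: (1 + 0.0412/365)^365 − 1 = 4.206%
Aurora Mutual: e^0.0450 − 1 = 4.603%
Cobalt Lending: (1 + 0.0517/4)^4 − 1 = 5.271%
The lowest effective annual rate is Cascade Capital at 4.206%.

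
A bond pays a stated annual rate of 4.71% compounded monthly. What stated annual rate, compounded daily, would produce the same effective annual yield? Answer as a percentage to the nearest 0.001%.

EAR = (1 + 0.0471/12)^12 − 1 = 0.048130.
Solve (1 + r/365)^365 = 1.048130: r/365 = 1.048130^(1/365) − 1 = 0.000129, so r = 0.047011 = 4.701%.

4.701%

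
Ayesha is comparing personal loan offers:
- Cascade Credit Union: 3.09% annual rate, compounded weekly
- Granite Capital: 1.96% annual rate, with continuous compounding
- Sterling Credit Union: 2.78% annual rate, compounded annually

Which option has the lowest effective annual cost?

Cascade Credit Union: (1 + 0.0309/52)^52 − 1 = 3.137%
Granite Capital: e^0.0196 − 1 = 1.979%
Sterling Credit Union: compounded annually, EAR = 2.780%
The lowest effective annual rate is Granite Capital at 1.979%.

Granite Capital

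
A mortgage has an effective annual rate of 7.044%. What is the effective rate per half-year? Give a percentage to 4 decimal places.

The per-half-year rate i satisfies (1 + i)^2 = 1 + 0.07044.
i = 1.07044^(1/2) − 1 = 0.0346207 = 3.4621%.

3.4621%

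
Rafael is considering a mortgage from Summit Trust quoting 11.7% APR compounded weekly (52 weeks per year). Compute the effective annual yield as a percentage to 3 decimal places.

12.397%

EAR = (1 + 0.117/52)^52 − 1.
= (1 + 0.002250)^52 − 1 = 1.123972 − 1 = 12.397%.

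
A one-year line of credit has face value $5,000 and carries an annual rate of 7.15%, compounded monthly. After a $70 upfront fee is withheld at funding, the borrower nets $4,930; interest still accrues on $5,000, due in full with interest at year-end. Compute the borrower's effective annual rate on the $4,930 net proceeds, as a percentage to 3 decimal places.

8.914%

Amount owed after one year: 5,000 × (1 + 0.0715/12)^12 = 5,000 × 1.073890 = $5,369.45.
Effective rate on net proceeds: 5,369.45 / 4,930 − 1 = 0.089138 = 8.914%.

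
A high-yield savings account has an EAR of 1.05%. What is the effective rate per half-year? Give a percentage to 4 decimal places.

0.5236%

The per-half-year rate i satisfies (1 + i)^2 = 1 + 0.0105.
i = 1.0105^(1/2) − 1 = 0.0052363 = 0.5236%.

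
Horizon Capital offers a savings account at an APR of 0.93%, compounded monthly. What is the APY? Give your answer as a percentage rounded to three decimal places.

EAR = (1 + 0.0093/12)^12 − 1.
= (1 + 0.000775)^12 − 1 = 1.009340 − 1 = 0.934%.

0.934%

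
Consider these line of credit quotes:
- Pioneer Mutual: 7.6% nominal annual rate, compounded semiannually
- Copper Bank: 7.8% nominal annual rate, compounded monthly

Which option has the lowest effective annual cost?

Pioneer Mutual

Pioneer Mutual: (1 + 0.076/2)^2 − 1 = 7.744%
Copper Bank: (1 + 0.078/12)^12 − 1 = 8.085%
The lowest effective annual rate is Pioneer Mutual at 7.744%.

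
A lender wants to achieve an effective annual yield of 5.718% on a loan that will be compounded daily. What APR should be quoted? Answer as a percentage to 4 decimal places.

(1 + r/365)^365 − 1 = 0.05718, so 1 + r/365 = 1.05718^(1/365).
r/365 = 0.000152, so r = 0.055609 = 5.5609%.

5.5609%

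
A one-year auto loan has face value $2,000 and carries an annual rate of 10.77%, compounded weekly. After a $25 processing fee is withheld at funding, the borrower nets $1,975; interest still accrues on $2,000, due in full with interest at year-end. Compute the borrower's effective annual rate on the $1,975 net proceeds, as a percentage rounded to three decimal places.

Amount owed after one year: 2,000 × (1 + 0.1077/52)^52 = 2,000 × 1.113590 = $2,227.18.
Effective rate on net proceeds: 2,227.18 / 1,975 − 1 = 0.127686 = 12.769%.

12.769%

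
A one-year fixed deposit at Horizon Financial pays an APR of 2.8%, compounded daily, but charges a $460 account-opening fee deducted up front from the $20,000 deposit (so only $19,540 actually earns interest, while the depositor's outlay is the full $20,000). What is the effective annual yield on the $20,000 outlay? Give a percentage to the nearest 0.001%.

0.474%

Value after one year: 19,540 × (1 + 0.028/365)^365 = 19,540 × 1.028395 = $20,094.83.
Effective yield on the $20,000 outlay: 20,094.83 / 20,000 − 1 = 0.004742 = 0.474%.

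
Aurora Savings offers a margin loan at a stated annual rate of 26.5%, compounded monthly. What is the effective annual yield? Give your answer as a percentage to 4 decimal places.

EAR = (1 + 0.265/12)^12 − 1.
= (1 + 0.022083)^12 − 1 = 1.299678 − 1 = 29.9678%.

29.9678%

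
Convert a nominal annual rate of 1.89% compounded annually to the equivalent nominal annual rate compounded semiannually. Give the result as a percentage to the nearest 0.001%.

Compounded annually, EAR = nominal = 0.018900.
Solve (1 + r/2)^2 = 1.018900: r/2 = 1.018900^(1/2) − 1 = 0.009406, so r = 0.018812 = 1.881%.

1.881%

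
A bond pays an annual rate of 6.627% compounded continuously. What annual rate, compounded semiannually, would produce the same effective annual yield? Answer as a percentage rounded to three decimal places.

EAR under continuous compounding: e^0.06627 − 1 = 0.068515.
Solve (1 + r/2)^2 = 1.068515: r/2 = 1.068515^(1/2) − 1 = 0.033690, so r = 0.067380 = 6.738%.

6.738%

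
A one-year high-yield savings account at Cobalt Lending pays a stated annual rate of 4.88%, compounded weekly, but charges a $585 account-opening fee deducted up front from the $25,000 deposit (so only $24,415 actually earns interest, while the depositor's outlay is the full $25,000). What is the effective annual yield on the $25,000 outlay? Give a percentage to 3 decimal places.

2.542%

Value after one year: 24,415 × (1 + 0.0488/52)^52 = 24,415 × 1.049986 = $25,635.42.
Effective yield on the $25,000 outlay: 25,635.42 / 25,000 − 1 = 0.025417 = 2.542%.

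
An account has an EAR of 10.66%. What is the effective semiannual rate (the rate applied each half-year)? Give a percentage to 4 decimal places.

The per-half-year rate i satisfies (1 + i)^2 = 1 + 0.1066.
i = 1.1066^(1/2) − 1 = 0.0519506 = 5.1951%.

5.1951%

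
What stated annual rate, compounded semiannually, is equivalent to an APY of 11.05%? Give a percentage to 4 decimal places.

10.7605%

(1 + r/2)^2 − 1 = 0.1105, so 1 + r/2 = 1.1105^(1/2).
r/2 = 0.053803, so r = 0.107605 = 10.7605%.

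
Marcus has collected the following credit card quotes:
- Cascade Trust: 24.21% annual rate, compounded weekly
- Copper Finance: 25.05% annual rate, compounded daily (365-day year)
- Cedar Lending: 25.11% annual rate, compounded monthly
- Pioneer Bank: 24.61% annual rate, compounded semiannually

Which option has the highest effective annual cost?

Cascade Trust: (1 + 0.2421/52)^52 − 1 = 27.321%
Copper Finance: (1 + 0.2505/365)^365 − 1 = 28.456%
Cedar Lending: (1 + 0.2511/12)^12 − 1 = 28.211%
Pioneer Bank: (1 + 0.2461/2)^2 − 1 = 26.124%
The highest effective annual rate is Copper Finance at 28.456%.

Copper Finance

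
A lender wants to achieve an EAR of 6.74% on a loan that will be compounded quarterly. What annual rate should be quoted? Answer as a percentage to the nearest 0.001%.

(1 + r/4)^4 − 1 = 0.0674, so 1 + r/4 = 1.0674^(1/4).
r/4 = 0.016440, so r = 0.065760 = 6.576%.

6.576%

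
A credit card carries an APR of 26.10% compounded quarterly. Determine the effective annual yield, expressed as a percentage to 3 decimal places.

EAR = (1 + 0.2610/4)^4 − 1.
= 1.287675 − 1 = 28.767%.

28.767%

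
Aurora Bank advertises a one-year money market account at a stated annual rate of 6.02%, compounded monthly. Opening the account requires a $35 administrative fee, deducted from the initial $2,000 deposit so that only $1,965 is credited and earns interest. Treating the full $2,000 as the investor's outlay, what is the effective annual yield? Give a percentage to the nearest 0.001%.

4.331%

Value after one year: 1,965 × (1 + 0.0602/12)^12 = 1,965 × 1.061889 = $2,086.61.
Effective yield on the $2,000 outlay: 2,086.61 / 2,000 − 1 = 0.043306 = 4.331%.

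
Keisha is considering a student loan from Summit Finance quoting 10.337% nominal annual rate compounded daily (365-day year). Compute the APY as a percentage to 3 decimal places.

EAR = (1 + 0.10337/365)^365 − 1.
= (1 + 0.000283)^365 − 1 = 1.108885 − 1 = 10.889%.

10.889%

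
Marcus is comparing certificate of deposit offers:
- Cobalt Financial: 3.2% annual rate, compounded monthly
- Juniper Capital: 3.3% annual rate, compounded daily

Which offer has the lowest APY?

Cobalt Financial: (1 + 0.032/12)^12 − 1 = 3.247%
Juniper Capital: (1 + 0.033/365)^365 − 1 = 3.355%
The lowest effective annual rate is Cobalt Financial at 3.247%.

Cobalt Financial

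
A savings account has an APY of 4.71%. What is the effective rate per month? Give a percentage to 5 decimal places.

The per-month rate i satisfies (1 + i)^12 = 1 + 0.0471.
i = 1.0471^(1/12) − 1 = 0.0038427 = 0.38427%.

0.38427%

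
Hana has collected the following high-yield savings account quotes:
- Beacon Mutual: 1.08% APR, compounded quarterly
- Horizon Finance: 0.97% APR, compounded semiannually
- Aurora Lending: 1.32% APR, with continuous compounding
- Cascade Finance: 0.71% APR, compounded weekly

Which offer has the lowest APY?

Cascade Finance

Beacon Mutual: (1 + 0.0108/4)^4 − 1 = 1.084%
Horizon Finance: (1 + 0.0097/2)^2 − 1 = 0.972%
Aurora Lending: e^0.0132 − 1 = 1.329%
Cascade Finance: (1 + 0.0071/52)^52 − 1 = 0.712%
The lowest effective annual rate is Cascade Finance at 0.712%.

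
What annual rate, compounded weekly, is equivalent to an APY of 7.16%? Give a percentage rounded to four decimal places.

6.9199%

(1 + r/52)^52 − 1 = 0.0716, so 1 + r/52 = 1.0716^(1/52).
r/52 = 0.001331, so r = 0.069199 = 6.9199%.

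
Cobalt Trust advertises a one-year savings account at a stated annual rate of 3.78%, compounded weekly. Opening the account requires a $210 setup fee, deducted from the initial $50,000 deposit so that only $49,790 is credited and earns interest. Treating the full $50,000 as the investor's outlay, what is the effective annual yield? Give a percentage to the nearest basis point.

Value after one year: 49,790 × (1 + 0.0378/52)^52 = 49,790 × 1.038509 = $51,707.38.
Effective yield on the $50,000 outlay: 51,707.38 / 50,000 − 1 = 0.034148 = 3.41%.

3.41%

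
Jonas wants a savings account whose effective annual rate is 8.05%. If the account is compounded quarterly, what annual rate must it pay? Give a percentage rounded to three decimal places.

7.818%

(1 + r/4)^4 − 1 = 0.0805, so 1 + r/4 = 1.0805^(1/4).
r/4 = 0.019545, so r = 0.078178 = 7.818%.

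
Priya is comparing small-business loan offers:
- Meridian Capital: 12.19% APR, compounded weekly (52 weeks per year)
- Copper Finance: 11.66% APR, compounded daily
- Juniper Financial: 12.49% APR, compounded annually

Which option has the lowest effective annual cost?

Copper Finance

Meridian Capital: (1 + 0.1219/52)^52 − 1 = 12.948%
Copper Finance: (1 + 0.1166/365)^365 − 1 = 12.365%
Juniper Financial: compounded annually, EAR = 12.490%
The lowest effective annual rate is Copper Finance at 12.365%.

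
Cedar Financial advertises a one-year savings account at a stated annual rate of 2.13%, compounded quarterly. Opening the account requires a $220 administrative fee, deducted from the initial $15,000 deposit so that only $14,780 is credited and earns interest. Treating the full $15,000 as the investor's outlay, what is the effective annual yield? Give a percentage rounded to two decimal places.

Value after one year: 14,780 × (1 + 0.0213/4)^4 = 14,780 × 1.021471 = $15,097.34.
Effective yield on the $15,000 outlay: 15,097.34 / 15,000 − 1 = 0.006489 = 0.65%.

0.65%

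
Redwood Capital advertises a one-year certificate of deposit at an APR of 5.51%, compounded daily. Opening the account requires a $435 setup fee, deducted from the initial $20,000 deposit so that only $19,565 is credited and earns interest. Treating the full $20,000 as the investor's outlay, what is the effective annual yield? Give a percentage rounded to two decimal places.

Value after one year: 19,565 × (1 + 0.0551/365)^365 = 19,565 × 1.056642 = $20,673.20.
Effective yield on the $20,000 outlay: 20,673.20 / 20,000 − 1 = 0.033660 = 3.37%.

3.37%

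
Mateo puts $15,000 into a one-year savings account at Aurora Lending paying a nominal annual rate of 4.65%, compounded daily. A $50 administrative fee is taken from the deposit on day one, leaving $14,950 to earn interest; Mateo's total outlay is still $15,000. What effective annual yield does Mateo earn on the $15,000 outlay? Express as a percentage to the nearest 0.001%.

4.410%

Value after one year: 14,950 × (1 + 0.0465/365)^365 = 14,950 × 1.047595 = $15,661.54.
Effective yield on the $15,000 outlay: 15,661.54 / 15,000 − 1 = 0.044103 = 4.410%.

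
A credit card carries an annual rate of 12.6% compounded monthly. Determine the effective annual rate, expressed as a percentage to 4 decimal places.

13.3537%

EAR = (1 + 0.126/12)^12 − 1.
= (1 + 0.010500)^12 − 1 = 1.133537 − 1 = 13.3537%.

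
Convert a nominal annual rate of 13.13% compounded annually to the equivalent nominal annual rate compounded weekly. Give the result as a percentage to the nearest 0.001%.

12.351%

Compounded annually, EAR = nominal = 0.131300.
Solve (1 + r/52)^52 = 1.131300: r/52 = 1.131300^(1/52) − 1 = 0.002375, so r = 0.123514 = 12.351%.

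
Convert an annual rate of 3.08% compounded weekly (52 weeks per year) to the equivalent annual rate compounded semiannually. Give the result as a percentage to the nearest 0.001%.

EAR = (1 + 0.0308/52)^52 − 1 = 0.031270.
Solve (1 + r/2)^2 = 1.031270: r/2 = 1.031270^(1/2) − 1 = 0.015515, so r = 0.031029 = 3.103%.

3.103%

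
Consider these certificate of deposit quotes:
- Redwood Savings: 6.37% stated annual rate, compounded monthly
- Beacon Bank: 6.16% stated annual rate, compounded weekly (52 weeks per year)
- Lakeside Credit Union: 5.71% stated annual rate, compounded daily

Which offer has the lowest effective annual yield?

Redwood Savings: (1 + 0.0637/12)^12 − 1 = 6.559%
Beacon Bank: (1 + 0.0616/52)^52 − 1 = 6.350%
Lakeside Credit Union: (1 + 0.0571/365)^365 − 1 = 5.876%
The lowest effective annual rate is Lakeside Credit Union at 5.876%.

Lakeside Credit Union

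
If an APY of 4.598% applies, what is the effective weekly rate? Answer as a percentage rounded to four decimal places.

The per-week rate i satisfies (1 + i)^52 = 1 + 0.04598.
i = 1.04598^(1/52) − 1 = 0.0008649 = 0.0865%.

0.0865%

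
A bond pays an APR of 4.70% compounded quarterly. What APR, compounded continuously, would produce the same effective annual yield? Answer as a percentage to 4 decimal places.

4.6726%

EAR = (1 + 0.0470/4)^4 − 1 = 0.047835.
Equivalent continuous rate: r = ln(1 + 0.047835) = 0.046726 = 4.6726%.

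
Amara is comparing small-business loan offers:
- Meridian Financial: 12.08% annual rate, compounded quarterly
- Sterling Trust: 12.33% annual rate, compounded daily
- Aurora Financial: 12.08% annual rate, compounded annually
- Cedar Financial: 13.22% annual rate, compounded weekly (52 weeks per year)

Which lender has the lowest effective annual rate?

Aurora Financial

Meridian Financial: (1 + 0.1208/4)^4 − 1 = 12.638%
Sterling Trust: (1 + 0.1233/365)^365 − 1 = 13.120%
Aurora Financial: compounded annually, EAR = 12.080%
Cedar Financial: (1 + 0.1322/52)^52 − 1 = 14.115%
The lowest effective annual rate is Aurora Financial at 12.080%.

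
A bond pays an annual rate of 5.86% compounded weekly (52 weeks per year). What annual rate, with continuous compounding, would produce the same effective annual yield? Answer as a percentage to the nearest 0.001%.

5.857%

EAR = (1 + 0.0586/52)^52 − 1 = 0.060316.
Equivalent continuous rate: r = ln(1 + 0.060316) = 0.058567 = 5.857%.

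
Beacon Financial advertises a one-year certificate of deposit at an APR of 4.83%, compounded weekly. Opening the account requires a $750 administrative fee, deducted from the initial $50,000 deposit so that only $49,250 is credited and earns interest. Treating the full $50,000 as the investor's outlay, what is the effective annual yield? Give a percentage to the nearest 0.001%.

3.372%

Value after one year: 49,250 × (1 + 0.0483/52)^52 = 49,250 × 1.049462 = $51,686.00.
Effective yield on the $50,000 outlay: 51,686.00 / 50,000 − 1 = 0.033720 = 3.372%.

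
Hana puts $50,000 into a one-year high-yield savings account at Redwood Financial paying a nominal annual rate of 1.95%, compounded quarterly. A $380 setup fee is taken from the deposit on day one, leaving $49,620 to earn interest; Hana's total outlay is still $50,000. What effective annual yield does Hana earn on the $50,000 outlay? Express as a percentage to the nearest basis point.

Value after one year: 49,620 × (1 + 0.0195/4)^4 = 49,620 × 1.019643 = $50,594.69.
Effective yield on the $50,000 outlay: 50,594.69 / 50,000 − 1 = 0.011894 = 1.19%.

1.19%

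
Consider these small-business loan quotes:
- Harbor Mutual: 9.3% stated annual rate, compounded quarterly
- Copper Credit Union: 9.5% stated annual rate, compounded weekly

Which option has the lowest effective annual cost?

Harbor Mutual: (1 + 0.093/4)^4 − 1 = 9.629%
Copper Credit Union: (1 + 0.095/52)^52 − 1 = 9.956%
The lowest effective annual rate is Harbor Mutual at 9.629%.

Harbor Mutual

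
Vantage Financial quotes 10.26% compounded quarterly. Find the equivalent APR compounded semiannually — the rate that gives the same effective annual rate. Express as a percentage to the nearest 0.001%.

10.392%

EAR = (1 + 0.1026/4)^4 − 1 = 0.106615.
Solve (1 + r/2)^2 = 1.106615: r/2 = 1.106615^(1/2) − 1 = 0.051958, so r = 0.103916 = 10.392%.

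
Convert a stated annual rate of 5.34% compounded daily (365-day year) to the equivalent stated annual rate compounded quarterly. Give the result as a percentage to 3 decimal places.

EAR = (1 + 0.0534/365)^365 − 1 = 0.054847.
Solve (1 + r/4)^4 = 1.054847: r/4 = 1.054847^(1/4) − 1 = 0.013439, so r = 0.053754 = 5.375%.

5.375%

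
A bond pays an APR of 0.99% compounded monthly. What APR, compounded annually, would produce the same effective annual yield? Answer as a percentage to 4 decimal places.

EAR = (1 + 0.0099/12)^12 − 1 = 0.009945.
Compounded annually, the equivalent nominal rate is the EAR itself: 0.9945%.

0.9945%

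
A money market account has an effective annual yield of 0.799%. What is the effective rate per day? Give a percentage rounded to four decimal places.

0.0022%

The per-day rate i satisfies (1 + i)^365 = 1 + 0.00799.
i = 1.00799^(1/365) − 1 = 0.0000218 = 0.0022%.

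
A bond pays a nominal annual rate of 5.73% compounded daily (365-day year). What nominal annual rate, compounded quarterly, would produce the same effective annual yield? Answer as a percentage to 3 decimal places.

5.771%

EAR = (1 + 0.0573/365)^365 − 1 = 0.058969.
Solve (1 + r/4)^4 = 1.058969: r/4 = 1.058969^(1/4) − 1 = 0.014427, so r = 0.057708 = 5.771%.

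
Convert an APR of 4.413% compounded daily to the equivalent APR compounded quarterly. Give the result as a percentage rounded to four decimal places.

4.4372%

EAR = (1 + 0.04413/365)^365 − 1 = 0.045115.
Solve (1 + r/4)^4 = 1.045115: r/4 = 1.045115^(1/4) − 1 = 0.011093, so r = 0.044372 = 4.4372%.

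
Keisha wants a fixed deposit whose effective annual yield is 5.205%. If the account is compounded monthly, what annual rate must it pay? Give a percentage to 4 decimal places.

(1 + r/12)^12 − 1 = 0.05205, so 1 + r/12 = 1.05205^(1/12).
r/12 = 0.004237, so r = 0.050848 = 5.0848%.

5.0848%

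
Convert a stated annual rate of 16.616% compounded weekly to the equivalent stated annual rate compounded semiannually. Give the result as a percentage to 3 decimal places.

17.297%

EAR = (1 + 0.16616/52)^52 − 1 = 0.180449.
Solve (1 + r/2)^2 = 1.180449: r/2 = 1.180449^(1/2) − 1 = 0.086485, so r = 0.172970 = 17.297%.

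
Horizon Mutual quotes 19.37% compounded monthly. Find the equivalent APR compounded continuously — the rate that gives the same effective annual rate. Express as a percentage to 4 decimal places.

EAR = (1 + 0.1937/12)^12 − 1 = 0.211856.
Equivalent continuous rate: r = ln(1 + 0.211856) = 0.192153 = 19.2153%.

19.2153%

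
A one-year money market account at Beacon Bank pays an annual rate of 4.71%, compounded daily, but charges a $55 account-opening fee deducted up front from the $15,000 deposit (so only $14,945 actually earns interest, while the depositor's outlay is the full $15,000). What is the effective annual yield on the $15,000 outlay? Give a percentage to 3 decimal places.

4.438%

Value after one year: 14,945 × (1 + 0.0471/365)^365 = 14,945 × 1.048224 = $15,665.70.
Effective yield on the $15,000 outlay: 15,665.70 / 15,000 − 1 = 0.044380 = 4.438%.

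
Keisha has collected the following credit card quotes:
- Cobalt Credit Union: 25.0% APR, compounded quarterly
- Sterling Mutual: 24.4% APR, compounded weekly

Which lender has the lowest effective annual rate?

Cobalt Credit Union

Cobalt Credit Union: (1 + 0.250/4)^4 − 1 = 27.443%
Sterling Mutual: (1 + 0.244/52)^52 − 1 = 27.562%
The lowest effective annual rate is Cobalt Credit Union at 27.443%.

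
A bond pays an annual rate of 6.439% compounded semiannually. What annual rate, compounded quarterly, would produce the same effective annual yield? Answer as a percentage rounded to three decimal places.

EAR = (1 + 0.06439/2)^2 − 1 = 0.065427.
Solve (1 + r/4)^4 = 1.065427: r/4 = 1.065427^(1/4) − 1 = 0.015970, so r = 0.063880 = 6.388%.

6.388%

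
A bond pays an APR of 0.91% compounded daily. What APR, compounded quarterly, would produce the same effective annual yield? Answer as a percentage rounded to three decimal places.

0.911%

EAR = (1 + 0.0091/365)^365 − 1 = 0.009141.
Solve (1 + r/4)^4 = 1.009141: r/4 = 1.009141^(1/4) − 1 = 0.002278, so r = 0.009110 = 0.911%.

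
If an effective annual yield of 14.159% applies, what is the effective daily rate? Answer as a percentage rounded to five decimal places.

0.03629%

The per-day rate i satisfies (1 + i)^365 = 1 + 0.14159.
i = 1.14159^(1/365) − 1 = 0.0003629 = 0.03629%.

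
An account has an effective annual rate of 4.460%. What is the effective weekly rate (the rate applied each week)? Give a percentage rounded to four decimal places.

The per-week rate i satisfies (1 + i)^52 = 1 + 0.04460.
i = 1.04460^(1/52) − 1 = 0.0008395 = 0.0839%.

0.0839%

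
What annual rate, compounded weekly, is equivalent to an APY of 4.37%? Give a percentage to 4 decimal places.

4.2790%

(1 + r/52)^52 − 1 = 0.0437, so 1 + r/52 = 1.0437^(1/52).
r/52 = 0.000823, so r = 0.042790 = 4.2790%.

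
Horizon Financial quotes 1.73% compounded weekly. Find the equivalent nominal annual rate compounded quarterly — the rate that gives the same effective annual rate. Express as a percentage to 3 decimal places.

EAR = (1 + 0.0173/52)^52 − 1 = 0.017448.
Solve (1 + r/4)^4 = 1.017448: r/4 = 1.017448^(1/4) − 1 = 0.004334, so r = 0.017335 = 1.733%.

1.733%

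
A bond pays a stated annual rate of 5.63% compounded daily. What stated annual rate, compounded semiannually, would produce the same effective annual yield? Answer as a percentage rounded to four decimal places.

5.7095%

EAR = (1 + 0.0563/365)^365 − 1 = 0.057910.
Solve (1 + r/2)^2 = 1.057910: r/2 = 1.057910^(1/2) − 1 = 0.028548, so r = 0.057095 = 5.7095%.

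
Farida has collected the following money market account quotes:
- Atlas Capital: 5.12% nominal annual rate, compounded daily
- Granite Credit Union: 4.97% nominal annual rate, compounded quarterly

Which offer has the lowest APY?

Atlas Capital: (1 + 0.0512/365)^365 − 1 = 5.253%
Granite Credit Union: (1 + 0.0497/4)^4 − 1 = 5.063%
The lowest effective annual rate is Granite Credit Union at 5.063%.

Granite Credit Union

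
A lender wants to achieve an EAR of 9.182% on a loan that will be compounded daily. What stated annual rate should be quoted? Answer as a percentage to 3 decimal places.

(1 + r/365)^365 − 1 = 0.09182, so 1 + r/365 = 1.09182^(1/365).
r/365 = 0.000241, so r = 0.087857 = 8.786%.

8.786%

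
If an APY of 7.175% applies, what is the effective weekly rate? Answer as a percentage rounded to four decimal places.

The per-week rate i satisfies (1 + i)^52 = 1 + 0.07175.
i = 1.07175^(1/52) − 1 = 0.0013334 = 0.1333%.

0.1333%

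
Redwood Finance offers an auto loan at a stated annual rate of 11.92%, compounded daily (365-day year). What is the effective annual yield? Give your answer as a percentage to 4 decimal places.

EAR = (1 + 0.1192/365)^365 − 1.
= 1.126573 − 1 = 12.6573%.

12.6573%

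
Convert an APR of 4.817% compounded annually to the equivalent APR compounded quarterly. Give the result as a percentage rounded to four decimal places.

4.7324%

Compounded annually, EAR = nominal = 0.048170.
Solve (1 + r/4)^4 = 1.048170: r/4 = 1.048170^(1/4) − 1 = 0.011831, so r = 0.047324 = 4.7324%.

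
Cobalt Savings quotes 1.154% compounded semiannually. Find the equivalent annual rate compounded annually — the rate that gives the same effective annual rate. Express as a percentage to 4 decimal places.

1.1573%

EAR = (1 + 0.01154/2)^2 − 1 = 0.011573.
Compounded annually, the equivalent nominal rate is the EAR itself: 1.1573%.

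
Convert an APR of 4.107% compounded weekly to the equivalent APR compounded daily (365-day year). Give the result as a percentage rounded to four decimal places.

EAR = (1 + 0.04107/52)^52 − 1 = 0.041908.
Solve (1 + r/365)^365 = 1.041908: r/365 = 1.041908^(1/365) − 1 = 0.000112, so r = 0.041056 = 4.1056%.

4.1056%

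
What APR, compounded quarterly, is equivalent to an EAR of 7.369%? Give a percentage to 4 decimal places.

7.1737%

(1 + r/4)^4 − 1 = 0.07369, so 1 + r/4 = 1.07369^(1/4).
r/4 = 0.017934, so r = 0.071737 = 7.1737%.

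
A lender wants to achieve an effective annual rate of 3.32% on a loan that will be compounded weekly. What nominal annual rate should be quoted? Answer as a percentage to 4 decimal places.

3.2671%

(1 + r/52)^52 − 1 = 0.0332, so 1 + r/52 = 1.0332^(1/52).
r/52 = 0.000628, so r = 0.032671 = 3.2671%.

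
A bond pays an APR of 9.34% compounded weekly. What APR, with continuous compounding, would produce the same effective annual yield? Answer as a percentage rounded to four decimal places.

9.3316%

EAR = (1 + 0.0934/52)^52 − 1 = 0.097809.
Equivalent continuous rate: r = ln(1 + 0.097809) = 0.093316 = 9.3316%.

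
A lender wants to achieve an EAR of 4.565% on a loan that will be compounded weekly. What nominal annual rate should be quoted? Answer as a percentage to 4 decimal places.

4.4658%

(1 + r/52)^52 − 1 = 0.04565, so 1 + r/52 = 1.04565^(1/52).
r/52 = 0.000859, so r = 0.044658 = 4.4658%.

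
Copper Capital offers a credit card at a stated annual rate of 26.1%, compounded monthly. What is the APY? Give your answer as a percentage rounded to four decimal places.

29.4600%

EAR = (1 + 0.261/12)^12 − 1.
= (1 + 0.021750)^12 − 1 = 1.294600 − 1 = 29.4600%.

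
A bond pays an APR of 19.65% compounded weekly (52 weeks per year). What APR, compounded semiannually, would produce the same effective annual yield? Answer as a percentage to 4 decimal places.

EAR = (1 + 0.1965/52)^52 − 1 = 0.216685.
Solve (1 + r/2)^2 = 1.216685: r/2 = 1.216685^(1/2) − 1 = 0.103034, so r = 0.206069 = 20.6069%.

20.6069%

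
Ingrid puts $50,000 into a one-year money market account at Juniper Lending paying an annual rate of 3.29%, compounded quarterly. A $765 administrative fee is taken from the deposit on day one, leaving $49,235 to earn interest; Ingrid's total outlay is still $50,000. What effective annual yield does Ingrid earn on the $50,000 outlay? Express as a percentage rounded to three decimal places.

1.750%

Value after one year: 49,235 × (1 + 0.0329/4)^4 = 49,235 × 1.033308 = $50,874.93.
Effective yield on the $50,000 outlay: 50,874.93 / 50,000 − 1 = 0.017499 = 1.750%.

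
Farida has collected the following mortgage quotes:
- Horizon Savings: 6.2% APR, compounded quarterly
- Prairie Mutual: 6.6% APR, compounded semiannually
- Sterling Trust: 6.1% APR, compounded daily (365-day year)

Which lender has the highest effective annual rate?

Horizon Savings: (1 + 0.062/4)^4 − 1 = 6.346%
Prairie Mutual: (1 + 0.066/2)^2 − 1 = 6.709%
Sterling Trust: (1 + 0.061/365)^365 − 1 = 6.289%
The highest effective annual rate is Prairie Mutual at 6.709%.

Prairie Mutual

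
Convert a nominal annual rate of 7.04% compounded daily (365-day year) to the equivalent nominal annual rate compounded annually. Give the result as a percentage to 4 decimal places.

EAR = (1 + 0.0704/365)^365 − 1 = 0.072930.
Compounded annually, the equivalent nominal rate is the EAR itself: 7.2930%.

7.2930%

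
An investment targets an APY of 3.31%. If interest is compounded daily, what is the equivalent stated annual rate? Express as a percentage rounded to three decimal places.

(1 + r/365)^365 − 1 = 0.0331, so 1 + r/365 = 1.0331^(1/365).
r/365 = 0.000089, so r = 0.032565 = 3.257%.

3.257%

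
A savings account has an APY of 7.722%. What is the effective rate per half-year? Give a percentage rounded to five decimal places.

The per-half-year rate i satisfies (1 + i)^2 = 1 + 0.07722.
i = 1.07722^(1/2) − 1 = 0.0378921 = 3.78921%.

3.78921%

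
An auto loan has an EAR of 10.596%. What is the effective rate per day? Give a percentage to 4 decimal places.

The per-day rate i satisfies (1 + i)^365 = 1 + 0.10596.
i = 1.10596^(1/365) − 1 = 0.0002760 = 0.0276%.

0.0276%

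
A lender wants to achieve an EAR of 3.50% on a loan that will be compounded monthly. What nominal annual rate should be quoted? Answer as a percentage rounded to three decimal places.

3.445%

(1 + r/12)^12 − 1 = 0.0350, so 1 + r/12 = 1.0350^(1/12).
r/12 = 0.002871, so r = 0.034451 = 3.445%.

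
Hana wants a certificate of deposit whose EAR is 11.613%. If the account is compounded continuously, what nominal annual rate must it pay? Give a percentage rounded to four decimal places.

Continuous: nominal r satisfies e^r − 1 = 0.11613.
r = ln(1 + 0.11613) = ln(1.11613) = 0.109867 = 10.9867%.

10.9867%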